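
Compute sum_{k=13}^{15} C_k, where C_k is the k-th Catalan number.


C_13 through C_15: 742900, 2674440, 9694845
Sum = 742900 + 2674440 + 9694845
= 13112185

13112185


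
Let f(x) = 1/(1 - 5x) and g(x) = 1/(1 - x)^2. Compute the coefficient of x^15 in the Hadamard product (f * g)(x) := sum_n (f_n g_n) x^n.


f has coefficients f_k = 5^k. For g = 1/(1 - x)^2 the coefficient is g_k = C(k + 1, 1) = k + 1. The Hadamard coefficient is (f * g)_k = 5^k * (k + 1).
For k = 15: 5^15 * 16 = 30517578125 * 16 = 488281250000.

488281250000


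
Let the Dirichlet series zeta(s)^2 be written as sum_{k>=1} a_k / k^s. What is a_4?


The Dirichlet convolution of the constant function 1 with itself gives (1 * 1)(k) = sum_{d | k} 1 = d(k), the number of positive divisors of k.
Since zeta(s) = sum_{k>=1} 1/k^s, we have zeta(s)^2 = sum_{k>=1} d(k)/k^s, so a_k = d(k).
For k = 4: the divisors are 1, 2, 4.
Count = 3.

3


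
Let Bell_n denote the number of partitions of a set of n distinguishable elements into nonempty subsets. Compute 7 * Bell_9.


Bell_9 can be computed from the Bell triangle or from Dobinski's identity Bell_n = (1/e) * sum_{k>=0} k^n / k!.
Computing Bell_9 = 21147.
Then 7 * 21147 = 148029.

148029


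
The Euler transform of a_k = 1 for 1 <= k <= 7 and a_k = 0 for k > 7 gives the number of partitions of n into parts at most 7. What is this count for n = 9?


Partitions of 9 into parts at most 7:
Using generating function (1-x)^(-1)(1-x^2)^(-1)...(1-x^7)^(-1),
the coefficient of x^9 = 28

28


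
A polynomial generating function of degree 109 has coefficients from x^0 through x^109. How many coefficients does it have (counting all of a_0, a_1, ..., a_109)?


A polynomial of degree 109 takes the form a_0 + a_1 x + ... + a_109 x^109.
The number of coefficients is 109 + 1 = 110.

110


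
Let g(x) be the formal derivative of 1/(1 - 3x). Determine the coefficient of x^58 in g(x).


Differentiate termwise: d/dx sum_{k>=0} 3^k x^k = sum_{k>=1} k 3^k x^(k-1) = sum_{j>=0} (j+1) 3^(j+1) x^j.
Equivalently, d/dx [1/(1 - 3x)] = 3/(1 - 3x)^2.
For j = 58: 59 * 3^59 = 59 * 14130386091738734504764811067 = 833692779412585335781123852953.

833692779412585335781123852953


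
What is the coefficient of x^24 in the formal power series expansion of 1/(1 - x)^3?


The negative binomial / multiset identity is
1/(1 - x)^r = sum_{k>=0} C(k + r - 1, r - 1) x^k.
Here r = 3 and k = 24, so the coefficient is
C(24 + 2, 2) = C(26, 2)
= 325

325


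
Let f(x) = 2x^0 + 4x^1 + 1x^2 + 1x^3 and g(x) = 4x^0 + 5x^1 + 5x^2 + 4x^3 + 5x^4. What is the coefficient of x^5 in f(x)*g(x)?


Cauchy product at x^5:
4*5 + 1*4 + 1*5
= 29

29


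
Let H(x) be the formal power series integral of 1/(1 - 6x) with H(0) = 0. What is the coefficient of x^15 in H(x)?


1/(1 - 6x) = sum_{k>=0} 6^k x^k. Integrating termwise with H(0) = 0:
H(x) = sum_{k>=0} 6^k x^(k+1) / (k+1) = sum_{m>=1} 6^(m-1) x^m / m.
For m = 15: 6^14/15 = 78364164096/15 = 26121388032/5.

26121388032/5


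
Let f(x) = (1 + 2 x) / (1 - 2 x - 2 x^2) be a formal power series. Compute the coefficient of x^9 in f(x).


Write f(x) = sum_{k>=0} a_k x^k. Multiplying both sides by 1 - 2 x - 2 x^2 gives
(1 - 2 x - 2 x^2) sum_{k>=0} a_k x^k = 1 + 2 x.
Matching coefficients:
 x^0: a_0 = 1
 x^1: a_1 - 2 a_0 = 2  =>  a_1 = 2*1 + 2 = 4
 x^k (k >= 2): a_k = 2 a_{k-1} + 2 a_{k-2}.
Iterating: a_2 = 10, a_3 = 28, a_4 = 76, a_5 = 208, a_6 = 568, a_7 = 1552, a_8 = 4240, a_9 = 11584.
So the coefficient of x^9 is 11584.

11584


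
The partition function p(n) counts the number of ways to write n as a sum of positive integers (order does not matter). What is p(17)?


Using the generating function prod_{k>=1} 1/(1-x^k), we compute p(17).
By dynamic programming over parts 1 through 17:
p(17) = 297

297


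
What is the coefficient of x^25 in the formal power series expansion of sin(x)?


The Maclaurin series is sin(t) = sum_{k>=0} (-1)^k t^(2k+1) / (2k+1)!, so substituting t = x, only odd powers of x are nonzero, with coefficient of x^(2k+1) equal to (-1)^k / (2k+1)!.
Write 25 = 2*12 + 1, giving the coefficient (-1)^12 / 25! = 1/15511210043330985984000000 = 1/15511210043330985984000000.

1/15511210043330985984000000


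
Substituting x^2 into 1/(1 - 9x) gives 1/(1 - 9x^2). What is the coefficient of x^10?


The coefficient of x^(2m) in 1/(1 - 9x^2) is 9^m.
With n = 10 = 2*5, the coefficient is 9^5 = 59049.

59049


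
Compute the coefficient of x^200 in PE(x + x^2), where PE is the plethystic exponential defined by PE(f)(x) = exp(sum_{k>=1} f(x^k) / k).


With f(x) = x + x^2, the exponent is sum_{k>=1} (x^k + x^(2k)) / k = -ln(1 - x) - ln(1 - x^2). Exponentiating:
PE(x + x^2) = 1 / ((1 - x)(1 - x^2)).
This is the generating function for partitions of n into parts of size 1 or 2. The number of 2's can be any j in 0..100, and the rest are 1's, so
[x^200] = floor(200/2) + 1 = 101.

101


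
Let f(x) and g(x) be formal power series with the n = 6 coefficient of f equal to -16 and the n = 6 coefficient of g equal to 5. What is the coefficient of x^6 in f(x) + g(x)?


Addition of formal power series is termwise.
The coefficient of x^6 in f + g = -16 + 5
= -11

-11


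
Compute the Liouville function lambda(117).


The Liouville function is lambda(k) = (-1)^Omega(k), where Omega(k) counts the prime factors of k with multiplicity.
Factoring: 117 = 3 * 3 * 13, so Omega(117) = 3.
lambda(117) = (-1)^3 = -1.

-1


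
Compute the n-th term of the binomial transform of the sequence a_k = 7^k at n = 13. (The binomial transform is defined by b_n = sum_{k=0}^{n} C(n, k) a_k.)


With a_k = 7^k, b_n = sum_{k=0}^{n} C(n, k) 7^k = (1 + 7)^n by the binomial theorem.
For n = 13: (1 + 7)^13 = 8^13 = 549755813888.

549755813888


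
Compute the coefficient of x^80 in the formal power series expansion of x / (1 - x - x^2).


Let f(x) = sum_{k>=0} a_k x^k. Multiplying f(x) * (1 - x - x^2) = x and matching coefficients gives a_0 = 0, a_1 = 1, and a_k = a_{k-1} + a_{k-2} for k >= 2. These are the Fibonacci numbers F_k.
Iterating from F_0 = 0, F_1 = 1:
F_0=0, F_1=1, F_2=1, F_3=2, F_4=3, F_5=5, F_6=8, F_7=13, F_8=21, F_9=34, ...
F_80 = 23416728348467685.

23416728348467685


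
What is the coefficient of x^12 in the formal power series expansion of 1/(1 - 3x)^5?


The general identity 1/(1 - c x)^r = sum_{k>=0} c^k C(k + r - 1, r - 1) x^k follows by substituting y = c x into 1/(1 - y)^r = sum_{k>=0} C(k + r - 1, r - 1) y^k.
For c = 3, r = 5, k = 12:
3^12 * C(16, 4) = 531441 * 1820 = 967222620.

967222620


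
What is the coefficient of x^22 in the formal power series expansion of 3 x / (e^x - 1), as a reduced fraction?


The exponential generating function for Bernoulli numbers is
x / (e^x - 1) = sum_{k>=0} B_k x^k / k!.
So the coefficient of x^22 in 3 x / (e^x - 1) is 3 B_22 / 22!.
Computing: B_22 = 854513/138, 22! = 1124000727777607680000, giving
3 * 854513/138 / 1124000727777607680000 = 77683/4700366679797268480000.

77683/4700366679797268480000


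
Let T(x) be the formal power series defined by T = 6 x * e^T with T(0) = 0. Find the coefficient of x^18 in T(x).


Apply the Lagrange inversion formula: if T = 6 x * phi(T) with phi(t) = e^t, then
[x^n] T = 6^n * (1/n) [t^(n-1)] phi(t)^n = 6^n * (1/n) [t^(n-1)] e^(n t) = 6^n * (1/n) * n^(n-1) / (n-1)! = 6^n * n^(n-1) / n!.
When c = 1 this is the Cayley count of rooted labeled trees on n vertices, divided by n!.
For n = 18: 6^18 * 18^17 / 18! = 101559956668416 * 2185911559738696531968/6402373705728000 = 516303566764041166064713728/14889875.

516303566764041166064713728/14889875


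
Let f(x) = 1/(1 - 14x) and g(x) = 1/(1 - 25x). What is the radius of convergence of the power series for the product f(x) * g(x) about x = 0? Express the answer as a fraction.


The radius of 1/(1 - 14x) is 1/14 (nearest singularity at x = 1/14), and the radius of 1/(1 - 25x) is 1/25.
The product f(x)*g(x) = 1/((1 - 14x)(1 - 25x)) has singularities at both 1/14 and 1/25, so its radius of convergence is the distance to the nearest one:
min(1/14, 1/25) = 1/25.

1/25


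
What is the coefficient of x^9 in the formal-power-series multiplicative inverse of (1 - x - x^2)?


Let the inverse be f(x) = sum_{k>=0} a_k x^k. From f(x) * (1 - x - x^2) = 1 and matching coefficients:
 x^0: a_0 = 1.
 x^1: a_1 - a_0 = 0, so a_1 = 1.
 x^k (k >= 2): a_k - a_{k-1} - a_{k-2} = 0, i.e. a_k = a_{k-1} + a_{k-2}.
This is the Fibonacci-type recurrence shifted so that a_0 = a_1 = 1.
Iterating: a_0=1, a_1=1, a_2=2, a_3=3, a_4=5, a_5=8, a_6=13, a_7=21, a_8=34, a_9=55
a_9 = 55.

55


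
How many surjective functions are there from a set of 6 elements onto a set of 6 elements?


By inclusion-exclusion on which target elements are missed, the number of surjections from an n-set onto a k-set is
surj(n, k) = sum_{j=0}^{k} (-1)^j C(k, j) (k - j)^n.
Equivalently surj(n, k) = k! * S(n, k), where S(n, k) is the Stirling number of the second kind.
For n = 6, k = 6:
S(6, 6) = 1, so
surj = 6! * 1 = 720 * 1 = 720.

720


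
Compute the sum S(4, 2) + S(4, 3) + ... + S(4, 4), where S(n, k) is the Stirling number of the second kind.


By definition, S(n, k) counts partitions of an n-set into exactly k nonempty blocks.
Computing row n = 4 for k = 2..4:
S(4, k): 7, 6, 1
Sum = 14.

14


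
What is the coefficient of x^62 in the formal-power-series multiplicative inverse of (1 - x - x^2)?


Let the inverse be f(x) = sum_{k>=0} a_k x^k. From f(x) * (1 - x - x^2) = 1 and matching coefficients:
 x^0: a_0 = 1.
 x^1: a_1 - a_0 = 0, so a_1 = 1.
 x^k (k >= 2): a_k - a_{k-1} - a_{k-2} = 0, i.e. a_k = a_{k-1} + a_{k-2}.
This is the Fibonacci-type recurrence shifted so that a_0 = a_1 = 1.
Iterating: a_0=1, a_1=1, a_2=2, a_3=3, a_4=5, a_5=8, a_6=13, a_7=21, a_8=34, a_9=55, ...
a_62 = 6557470319842.

6557470319842


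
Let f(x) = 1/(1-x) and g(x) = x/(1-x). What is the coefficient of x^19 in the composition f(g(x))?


First simplify the composition: f(g(x)) = 1/(1 - x/(1-x)) = (1-x)/((1-x) - x) = (1-x)/(1-2x).
Now extract the coefficient. Write (1-x)/(1-2x) = 1/(1-2x) - x/(1-2x).
The coefficient of x^n in 1/(1-2x) is 2^n, and in x/(1-2x) is 2^(n-1) (for n >= 1).
So the coefficient of x^19 is 2^19 - 2^18 = 524288 - 262144 = 262144.

262144


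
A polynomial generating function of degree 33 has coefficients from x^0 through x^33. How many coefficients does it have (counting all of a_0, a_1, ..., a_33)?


A polynomial of degree 33 takes the form a_0 + a_1 x + ... + a_33 x^33.
The number of coefficients is 33 + 1 = 34.

34


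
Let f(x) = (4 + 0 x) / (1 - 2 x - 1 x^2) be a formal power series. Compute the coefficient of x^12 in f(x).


Write f(x) = sum_{k>=0} a_k x^k. Multiplying both sides by 1 - 2 x - 1 x^2 gives
(1 - 2 x - 1 x^2) sum_{k>=0} a_k x^k = 4 + 0 x.
Matching coefficients:
 x^0: a_0 = 4
 x^1: a_1 - 2 a_0 = 0  =>  a_1 = 2*4 + 0 = 8
 x^k (k >= 2): a_k = 2 a_{k-1} + 1 a_{k-2}.
Iterating: a_2 = 20, a_3 = 48, a_4 = 116, a_5 = 280, a_6 = 676, a_7 = 1632, a_8 = 3940, a_9 = 9512, a_10 = 22964, a_11 = 55440, a_12 = 133844.
So the coefficient of x^12 is 133844.

133844


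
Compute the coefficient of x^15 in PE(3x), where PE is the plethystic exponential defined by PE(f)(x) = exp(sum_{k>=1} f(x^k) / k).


With f(x) = 3x, the exponent is sum_{k>=1} 3 x^k / k = 3 * (-ln(1 - x)). Exponentiating:
PE(3x) = exp(-3 ln(1 - x)) = 1/(1 - x)^3.
By the negative binomial expansion, [x^n] 1/(1 - x)^3 = C(n + 2, 2).
For n = 15: C(17, 2) = 136.

136


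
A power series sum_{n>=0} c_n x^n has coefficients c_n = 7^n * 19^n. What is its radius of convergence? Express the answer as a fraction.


By the root test (Cauchy-Hadamard), the radius is R = 1 / limsup_n |c_n|^(1/n).
Here |c_n|^(1/n) = (7^n * 19^n)^(1/n) = 7 * 19 = 133 for all n.
So R = 1/133 = 1/133.

1/133


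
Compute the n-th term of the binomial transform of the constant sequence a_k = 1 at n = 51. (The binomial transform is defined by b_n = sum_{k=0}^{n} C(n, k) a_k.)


With a_k = 1 for all k, b_n = sum_{k=0}^{n} C(n, k) = 2^n by the binomial theorem.
For n = 51: 2^51 = 2251799813685248.

2251799813685248


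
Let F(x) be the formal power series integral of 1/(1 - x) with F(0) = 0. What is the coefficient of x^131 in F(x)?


1/(1 - x) = sum_{k>=0} x^k. Integrating termwise and using F(0) = 0 gives
F(x) = sum_{k>=0} x^(k+1) / (k+1) = sum_{m>=1} x^m / m = -ln(1 - x).
So the coefficient of x^131 is 1/131 = 1/131.

1/131


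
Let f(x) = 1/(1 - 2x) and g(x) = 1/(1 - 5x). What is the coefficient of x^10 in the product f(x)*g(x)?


The coefficient of x^n in f*g is the Cauchy product: sum_{k=0}^{n} a^k * b^(n-k).
With a=2, b=5, n=10:
sum_{k=0}^{10} 2^k * 5^(10-k)
= 16275359

16275359


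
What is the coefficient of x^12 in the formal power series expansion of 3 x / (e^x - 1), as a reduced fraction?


The exponential generating function for Bernoulli numbers is
x / (e^x - 1) = sum_{k>=0} B_k x^k / k!.
So the coefficient of x^12 in 3 x / (e^x - 1) is 3 B_12 / 12!.
Computing: B_12 = -691/2730, 12! = 479001600, giving
3 * -691/2730 / 479001600 = -691/435891456000.

-691/435891456000


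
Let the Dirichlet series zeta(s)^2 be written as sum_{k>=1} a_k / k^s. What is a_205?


The Dirichlet convolution of the constant function 1 with itself gives (1 * 1)(k) = sum_{d | k} 1 = d(k), the number of positive divisors of k.
Since zeta(s) = sum_{k>=1} 1/k^s, we have zeta(s)^2 = sum_{k>=1} d(k)/k^s, so a_k = d(k).
For k = 205: the divisors are 1, 5, 41, 205.
Count = 4.

4


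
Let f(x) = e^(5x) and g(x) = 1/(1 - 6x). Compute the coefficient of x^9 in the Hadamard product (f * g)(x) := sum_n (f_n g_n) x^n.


Expanding: f_k = 5^k/k! (from e^(5x)) and g_k = 6^k (from 1/(1 - 6x)). So the Hadamard coefficient (f * g)_k = 5^k 6^k / k! = (30)^k / k!.
For k = 9: 30^9/9! = 19683000000000/362880 = 379687500/7.

379687500/7


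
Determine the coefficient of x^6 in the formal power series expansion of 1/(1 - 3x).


The geometric series identity gives 1/(1 - c x) = sum_{k>=0} c^k x^k, so the coefficient of x^k is c^k.
Here c = 3 and k = 6.
Computing: 3^6 = 729

729


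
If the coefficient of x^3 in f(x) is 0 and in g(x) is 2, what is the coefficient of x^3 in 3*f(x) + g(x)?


Scalar multiplication scales coefficients: 3 * 0 = 0.
Then add the g coefficient: 0 + 2
= 2

2


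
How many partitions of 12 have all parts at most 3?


Using the generating function (1-x)^(-1)(1-x^2)^(-1)(1-x^3)^(-1),
the coefficient of x^12 counts these restricted partitions.
Result = 19

19


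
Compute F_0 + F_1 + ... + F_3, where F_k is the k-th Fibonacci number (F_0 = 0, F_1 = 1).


Use the identity sum_{k=0}^{N} F_k = F_{N+2} - 1 (which follows from F_{k+2} - F_{k+1} = F_k). Then
sum_{k=0}^{3} F_k = (F_{5} - 1) - (F_{1} - 1) = F_{5} - F_{1}.
Computing: F_{5} = 5, F_{1} = 1, so
Sum = 5 - 1 = 4.

4


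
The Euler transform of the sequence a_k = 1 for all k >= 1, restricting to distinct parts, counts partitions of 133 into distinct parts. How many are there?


Partitions of 133 into distinct parts can be computed via generating function.
Product (1+x)(1+x^2)(1+x^3)...
The coefficient of x^133 = 5802008

5802008


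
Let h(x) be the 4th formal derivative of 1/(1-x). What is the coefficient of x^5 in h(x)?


Differentiating 4 times: d^4/dx^4 [1/(1-x)] = 4!/(1-x)^5.
The expansion 1/(1-x)^5 = sum_{k>=0} C(k+4, 4) x^k, so the coefficient of x^n in 4!/(1-x)^5 is 4! * C(n+4, 4).
For n = 5: 24 * C(9, 4) = 24 * 126 = 3024

3024


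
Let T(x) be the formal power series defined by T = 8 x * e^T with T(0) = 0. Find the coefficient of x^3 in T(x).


Apply the Lagrange inversion formula: if T = 8 x * phi(T) with phi(t) = e^t, then
[x^n] T = 8^n * (1/n) [t^(n-1)] phi(t)^n = 8^n * (1/n) [t^(n-1)] e^(n t) = 8^n * (1/n) * n^(n-1) / (n-1)! = 8^n * n^(n-1) / n!.
When c = 1 this is the Cayley count of rooted labeled trees on n vertices, divided by n!.
For n = 3: 8^3 * 3^2 / 3! = 512 * 9/6 = 768.

768


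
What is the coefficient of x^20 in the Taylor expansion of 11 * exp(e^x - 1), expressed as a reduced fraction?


exp(e^x - 1) = sum_{k>=0} Bell_k x^k / k!, where Bell_k is the k-th Bell number.
So the coefficient of x^20 is 11 * Bell_20 / 20!.
Computing: Bell_20 = 51724158235372 and 20! = 2432902008176640000, giving
11 * 51724158235372/2432902008176640000 = 263898766507/1128433213440000.

263898766507/1128433213440000


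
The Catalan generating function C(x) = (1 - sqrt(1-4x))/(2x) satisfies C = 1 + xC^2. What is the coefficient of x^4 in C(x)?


Substituting x -> x scales the n-th coefficient by 1, so [x^4] C(x) = C_4.
C_4 = C(2*4, 4)/(5) = 70/5 = 14.
= 14.

14


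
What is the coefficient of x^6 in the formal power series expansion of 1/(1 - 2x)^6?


The general identity 1/(1 - c x)^r = sum_{k>=0} c^k C(k + r - 1, r - 1) x^k follows by substituting y = c x into 1/(1 - y)^r = sum_{k>=0} C(k + r - 1, r - 1) y^k.
For c = 2, r = 6, k = 6:
2^6 * C(11, 5) = 64 * 462 = 29568.

29568


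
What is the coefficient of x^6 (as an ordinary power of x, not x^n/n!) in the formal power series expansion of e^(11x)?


The exponential series is e^y = sum_{k>=0} y^k / k!. Substituting y = 11x gives
e^(11x) = sum_{k>=0} 11^k x^k / k!.
So the coefficient of x^n is a^n/n! with a = 11, n = 6:
11^6 / 6! = 1771561/720 = 1771561/720

1771561/720


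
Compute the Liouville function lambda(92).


The Liouville function is lambda(k) = (-1)^Omega(k), where Omega(k) counts the prime factors of k with multiplicity.
Factoring: 92 = 2 * 2 * 23, so Omega(92) = 3.
lambda(92) = (-1)^3 = -1.

-1


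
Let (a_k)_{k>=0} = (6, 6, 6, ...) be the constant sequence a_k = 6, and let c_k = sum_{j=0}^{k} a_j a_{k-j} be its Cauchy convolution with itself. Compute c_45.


Since a_j = 6 for all j >= 0, the convolution sum becomes
c_k = sum_{j=0}^{k} 6 * 6 = 36 * (k + 1).
Equivalently, the generating function of (a_k) is 6/(1 - x) and its square is 36/(1 - x)^2 = sum_{k>=0} 36(k + 1) x^k.
For k = 45: 36 * 46 = 1656.

1656


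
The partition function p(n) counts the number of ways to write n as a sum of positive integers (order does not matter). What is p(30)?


Using the generating function prod_{k>=1} 1/(1-x^k), we compute p(30).
By dynamic programming over parts 1 through 30:
p(30) = 5604

5604


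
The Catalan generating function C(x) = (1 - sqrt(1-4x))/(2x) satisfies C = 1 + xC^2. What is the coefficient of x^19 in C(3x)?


Substituting x -> 3x scales the n-th coefficient by 3^n, so [x^19] C(3x) = 3^19 * C_19.
C_19 = C(2*19, 19)/(20) = 35345263800/20 = 1767263190.
So 3^19 * 1767263190 = 1162261467 * 1767263190 = 2054021907784499730.

2054021907784499730


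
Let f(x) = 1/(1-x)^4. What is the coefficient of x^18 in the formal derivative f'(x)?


Differentiate: d/dx [ 1/(1-x)^r ] = r / (1-x)^(r+1).
Here r = 4, so f'(x) = 4 / (1-x)^5.
The expansion of 1/(1-x)^(r+1) has coefficient of x^n equal to C(n+r, r).
So the coefficient of x^18 in f'(x) is
4 * C(22, 4) = 4 * 7315 = 29260

29260


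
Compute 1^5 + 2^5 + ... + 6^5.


This power sum has a closed form given by Faulhaber's formula
sum_{k=1}^{m} k^p = (1 / (p + 1)) * sum_{j=0}^{p} C(p + 1, j) B_j m^(p + 1 - j),
but for small m direct computation is fastest:
1 + 32 + 243 + 1024 + 3125 + 7776 = 12201.

12201


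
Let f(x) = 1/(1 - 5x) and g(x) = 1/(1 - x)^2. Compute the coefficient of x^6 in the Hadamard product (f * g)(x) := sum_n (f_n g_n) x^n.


f has coefficients f_k = 5^k. For g = 1/(1 - x)^2 the coefficient is g_k = C(k + 1, 1) = k + 1. The Hadamard coefficient is (f * g)_k = 5^k * (k + 1).
For k = 6: 5^6 * 7 = 15625 * 7 = 109375.

109375


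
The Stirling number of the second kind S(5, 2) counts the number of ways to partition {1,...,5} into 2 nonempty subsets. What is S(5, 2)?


Using the explicit formula S(n,k) = (1/k!) sum_{j=0}^{k} (-1)^(k-j) C(k,j) j^n:
S(5, 2) = 15
Equivalently, S(n,k) is n! times the coefficient of x^n in the EGF (e^x - 1)^k / k!.

15


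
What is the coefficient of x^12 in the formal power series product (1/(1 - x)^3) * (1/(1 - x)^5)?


Combine the factors: (1/(1 - x)^3) * (1/(1 - x)^5) = 1/(1 - x)^8.
Then use 1/(1 - x)^r = sum_{k>=0} C(k + r - 1, r - 1) x^k with r = 8 and k = 12:
C(19, 7) = 50388.

50388


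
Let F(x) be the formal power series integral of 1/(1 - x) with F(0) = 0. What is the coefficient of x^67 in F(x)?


1/(1 - x) = sum_{k>=0} x^k. Integrating termwise and using F(0) = 0 gives
F(x) = sum_{k>=0} x^(k+1) / (k+1) = sum_{m>=1} x^m / m = -ln(1 - x).
So the coefficient of x^67 is 1/67 = 1/67.

1/67


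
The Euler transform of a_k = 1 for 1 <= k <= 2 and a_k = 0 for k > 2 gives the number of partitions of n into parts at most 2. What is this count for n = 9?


Partitions of 9 into parts at most 2:
Using generating function (1-x)^(-1)(1-x^2)^(-1),
the coefficient of x^9 = 5

5


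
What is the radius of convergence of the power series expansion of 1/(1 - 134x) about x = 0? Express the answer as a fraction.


Expanding 1/(1 - 134x) = sum_{k>=0} 134^k x^k, the series converges when |134x| < 1, i.e., |x| < 1/134.
So the radius of convergence is 1/134 = 1/134.

1/134


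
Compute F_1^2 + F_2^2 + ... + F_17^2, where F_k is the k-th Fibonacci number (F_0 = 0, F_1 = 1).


There is a standard identity sum_{k=0}^{N} F_k^2 = F_N * F_{N+1} (proved inductively from the telescoping relation F_k^2 = F_k F_{k+1} - F_{k-1} F_k). Then
sum_{k=1}^{17} F_k^2 = F_17 F_18 - F_0 F_1.
Computing: F_17 = 1597, F_18 = 2584, F_0 = 0, F_1 = 1.
Sum = 1597 * 2584 - 0 * 1 = 4126648.

4126648


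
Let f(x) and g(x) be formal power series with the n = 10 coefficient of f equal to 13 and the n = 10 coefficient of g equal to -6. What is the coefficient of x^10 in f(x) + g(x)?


Addition of formal power series is termwise.
The coefficient of x^10 in f + g = 13 + -6
= 7

7


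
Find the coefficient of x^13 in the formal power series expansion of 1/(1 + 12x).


Write 1/(1 + c x) = 1/(1 - (-c) x) and apply the geometric-series identity
1/(1 - y) = sum_{k>=0} y^k to get 1/(1 + c x) = sum_{k>=0} (-c)^k x^k.
So the coefficient of x^k is (-c)^k = (-1)^k * c^k.
Here c = 12 and k = 13:
(-12)^13 = -1 * 106993205379072 = -106993205379072

-106993205379072


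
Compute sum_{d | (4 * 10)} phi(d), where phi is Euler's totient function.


First, 4 * 10 = 40. One classical identity is sum_{d | n} phi(d) = n (each k in [1, n] has a unique gcd with n, and among the k's with gcd(k, n) = n/d there are phi(d) of them). So the sum equals 40. We also verify directly:
Divisors of 40: 1, 2, 4, 5, 8, 10, 20, 40.
phi values: 1, 1, 2, 4, 4, 4, 8, 16.
Sum = 40.

40


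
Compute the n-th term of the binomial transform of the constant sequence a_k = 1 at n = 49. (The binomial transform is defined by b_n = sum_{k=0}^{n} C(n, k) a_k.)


With a_k = 1 for all k, b_n = sum_{k=0}^{n} C(n, k) = 2^n by the binomial theorem.
For n = 49: 2^49 = 562949953421312.

562949953421312


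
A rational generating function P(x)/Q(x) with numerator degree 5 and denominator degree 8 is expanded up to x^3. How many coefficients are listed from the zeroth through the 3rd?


Expanding up to x^3 gives the coefficients for x^0, x^1, ..., x^3.
That is 3 + 1 = 4 coefficients in total.

4


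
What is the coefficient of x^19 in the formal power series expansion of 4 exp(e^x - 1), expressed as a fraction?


exp(e^x - 1) is the exponential generating function for the Bell numbers Bell_k: exp(e^x - 1) = sum_{k>=0} Bell_k x^k / k!.
So the coefficient of x^19 in 4 exp(e^x - 1) is 4 Bell_19 / 19!.
Computing: Bell_19 = 5832742205057 and 19! = 121645100408832000, giving
4 * 5832742205057/121645100408832000 = 5832742205057/30411275102208000.

5832742205057/30411275102208000


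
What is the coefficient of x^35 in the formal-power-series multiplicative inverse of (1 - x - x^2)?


Let the inverse be f(x) = sum_{k>=0} a_k x^k. From f(x) * (1 - x - x^2) = 1 and matching coefficients:
 x^0: a_0 = 1.
 x^1: a_1 - a_0 = 0, so a_1 = 1.
 x^k (k >= 2): a_k - a_{k-1} - a_{k-2} = 0, i.e. a_k = a_{k-1} + a_{k-2}.
This is the Fibonacci-type recurrence shifted so that a_0 = a_1 = 1.
Iterating: a_0=1, a_1=1, a_2=2, a_3=3, a_4=5, a_5=8, a_6=13, a_7=21, a_8=34, a_9=55, ...
a_35 = 14930352.

14930352


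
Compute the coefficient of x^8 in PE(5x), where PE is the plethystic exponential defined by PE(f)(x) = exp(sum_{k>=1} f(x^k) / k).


With f(x) = 5x, the exponent is sum_{k>=1} 5 x^k / k = 5 * (-ln(1 - x)). Exponentiating:
PE(5x) = exp(-5 ln(1 - x)) = 1/(1 - x)^5.
By the negative binomial expansion, [x^n] 1/(1 - x)^5 = C(n + 4, 4).
For n = 8: C(12, 4) = 495.

495


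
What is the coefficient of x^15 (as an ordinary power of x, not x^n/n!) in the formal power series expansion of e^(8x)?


The exponential series is e^y = sum_{k>=0} y^k / k!. Substituting y = 8x gives
e^(8x) = sum_{k>=0} 8^k x^k / k!.
So the coefficient of x^n is a^n/n! with a = 8, n = 15:
8^15 / 15! = 35184372088832/1307674368000 = 17179869184/638512875

17179869184/638512875


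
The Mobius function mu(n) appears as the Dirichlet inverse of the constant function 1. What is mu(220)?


220 has a squared prime factor, so mu(220) = 0.
Factorization reveals a repeated prime.

0


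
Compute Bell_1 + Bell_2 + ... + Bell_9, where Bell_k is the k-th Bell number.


Recall Bell_k counts set partitions of a k-set (with Bell_0 = 1 by convention).
Bell_1 through Bell_9: 1, 2, 5, 15, 52, 203, 877, 4140, 21147
Sum = 1 + 2 + 5 + 15 + 52 + 203 + 877 + 4140 + 21147 = 26442.

26442


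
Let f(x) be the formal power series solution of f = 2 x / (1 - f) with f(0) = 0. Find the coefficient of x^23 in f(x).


Apply Lagrange inversion: f = 2 x * phi(f) with phi(t) = 1/(1 - t), so
[x^n] f = 2^n * (1/n) [t^(n-1)] phi(t)^n = 2^n * (1/n) [t^(n-1)] (1 - t)^(-n) = 2^n * (1/n) C(2n - 2, n - 1) = 2^n * C_{n-1}.
For n = 23: C_22 = C(44, 22) / 23 = 2104098963720/23 = 91482563640.
With the 2^23 = 8388608 factor, the coefficient is 8388608 * 91482563640 = 767411365211013120.

767411365211013120


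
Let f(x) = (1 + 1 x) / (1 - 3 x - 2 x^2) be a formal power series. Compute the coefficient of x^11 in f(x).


Write f(x) = sum_{k>=0} a_k x^k. Multiplying both sides by 1 - 3 x - 2 x^2 gives
(1 - 3 x - 2 x^2) sum_{k>=0} a_k x^k = 1 + 1 x.
Matching coefficients:
 x^0: a_0 = 1
 x^1: a_1 - 3 a_0 = 1  =>  a_1 = 3*1 + 1 = 4
 x^k (k >= 2): a_k = 3 a_{k-1} + 2 a_{k-2}.
Iterating: a_2 = 14, a_3 = 50, a_4 = 178, a_5 = 634, a_6 = 2258, a_7 = 8042, a_8 = 28642, a_9 = 102010, a_10 = 363314, a_11 = 1293962.
So the coefficient of x^11 is 1293962.

1293962


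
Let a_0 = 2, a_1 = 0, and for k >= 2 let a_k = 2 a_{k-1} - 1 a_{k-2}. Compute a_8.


Iterating the recurrence forward:
a_0 = 2
a_1 = 0
a_2 = 2*0 - 1*2 = -2
a_3 = 2*-2 - 1*0 = -4
a_4 = 2*-4 - 1*-2 = -6
a_5 = 2*-6 - 1*-4 = -8
a_6 = 2*-8 - 1*-6 = -10
a_7 = 2*-10 - 1*-8 = -12
a_8 = 2*-12 - 1*-10 = -14
So a_8 = -14.

-14


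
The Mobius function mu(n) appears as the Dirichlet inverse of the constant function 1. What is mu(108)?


108 has a squared prime factor, so mu(108) = 0.
Factorization reveals a repeated prime.

0


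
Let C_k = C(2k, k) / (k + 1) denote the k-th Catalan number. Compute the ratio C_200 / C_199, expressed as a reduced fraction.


Using C_k = (2k)! / (k! (k+1)!), the ratio C_{k+1}/C_k simplifies to
C_{k+1}/C_k = [(2k+2)! / ((k+1)! (k+2)!)] * [k! (k+1)! / (2k)!]
 = (2k+2)(2k+1) / ((k+1)(k+2)) = 2(2k+1) / (k+2).
For k = 199: 2(2*199 + 1) / (199 + 2) = 798/201 = 266/67.

266/67


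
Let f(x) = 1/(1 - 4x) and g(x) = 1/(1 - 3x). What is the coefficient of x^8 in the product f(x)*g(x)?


The coefficient of x^n in f*g is the Cauchy product: sum_{k=0}^{n} a^k * b^(n-k).
With a=4, b=3, n=8:
sum_{k=0}^{8} 4^k * 3^(8-k)
= 242461

242461


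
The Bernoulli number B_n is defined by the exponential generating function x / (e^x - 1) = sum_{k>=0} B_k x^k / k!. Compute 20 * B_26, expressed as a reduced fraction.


Bernoulli numbers can also be computed recursively via B_0 = 1 and sum_{j=0}^{m} C(m+1, j) B_j = 0 for m >= 1. Odd-index Bernoulli numbers vanish for k >= 3.
Computing B_26 = 8553103/6, so 20 * B_26 = 20 * 8553103/6 = 85531030/3.

85531030/3


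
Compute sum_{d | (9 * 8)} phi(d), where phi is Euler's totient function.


First, 9 * 8 = 72. One classical identity is sum_{d | n} phi(d) = n (each k in [1, n] has a unique gcd with n, and among the k's with gcd(k, n) = n/d there are phi(d) of them). So the sum equals 72. We also verify directly:
Divisors of 72: 1, 2, 3, 4, 6, 8, 9, 12, 18, 24, 36, 72.
phi values: 1, 1, 2, 2, 2, 4, 6, 4, 6, 8, 12, 24.
Sum = 72.

72


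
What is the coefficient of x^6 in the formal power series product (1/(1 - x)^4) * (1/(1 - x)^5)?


Combine the factors: (1/(1 - x)^4) * (1/(1 - x)^5) = 1/(1 - x)^9.
Then use 1/(1 - x)^r = sum_{k>=0} C(k + r - 1, r - 1) x^k with r = 9 and k = 6:
C(14, 8) = 3003.

3003


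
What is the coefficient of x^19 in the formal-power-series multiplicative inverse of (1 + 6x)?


The inverse is 1/(1 + 6x). Apply the geometric identity 1/(1 - y) = sum_{k>=0} y^k with y = -6x:
1/(1 + 6x) = sum_{k>=0} (-6)^k x^k.
So the coefficient of x^19 is (-6)^19 = -609359740010496.

-609359740010496


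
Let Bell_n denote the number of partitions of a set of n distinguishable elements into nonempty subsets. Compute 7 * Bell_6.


Bell_6 can be computed from the Bell triangle or from Dobinski's identity Bell_n = (1/e) * sum_{k>=0} k^n / k!.
Computing Bell_6 = 203.
Then 7 * 203 = 1421.

1421


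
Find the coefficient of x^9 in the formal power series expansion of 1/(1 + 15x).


Write 1/(1 + c x) = 1/(1 - (-c) x) and apply the geometric-series identity
1/(1 - y) = sum_{k>=0} y^k to get 1/(1 + c x) = sum_{k>=0} (-c)^k x^k.
So the coefficient of x^k is (-c)^k = (-1)^k * c^k.
Here c = 15 and k = 9:
(-15)^9 = -1 * 38443359375 = -38443359375

-38443359375


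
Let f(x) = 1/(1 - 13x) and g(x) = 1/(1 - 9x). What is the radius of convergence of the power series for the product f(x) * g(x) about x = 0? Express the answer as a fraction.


The radius of 1/(1 - 13x) is 1/13 (nearest singularity at x = 1/13), and the radius of 1/(1 - 9x) is 1/9.
The product f(x)*g(x) = 1/((1 - 13x)(1 - 9x)) has singularities at both 1/13 and 1/9, so its radius of convergence is the distance to the nearest one:
min(1/13, 1/9) = 1/13.

1/13


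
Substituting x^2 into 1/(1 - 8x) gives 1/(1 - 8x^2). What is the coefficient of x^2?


The coefficient of x^(2m) in 1/(1 - 8x^2) is 8^m.
With n = 2 = 2*1, the coefficient is 8^1 = 8.

8


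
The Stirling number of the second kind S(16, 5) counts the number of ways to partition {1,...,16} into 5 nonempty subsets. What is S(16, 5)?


Using the explicit formula S(n,k) = (1/k!) sum_{j=0}^{k} (-1)^(k-j) C(k,j) j^n:
S(16, 5) = 1096190550
Equivalently, S(n,k) is n! times the coefficient of x^n in the EGF (e^x - 1)^k / k!.

1096190550


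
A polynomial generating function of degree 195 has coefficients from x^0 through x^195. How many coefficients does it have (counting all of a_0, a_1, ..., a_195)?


A polynomial of degree 195 takes the form a_0 + a_1 x + ... + a_195 x^195.
The number of coefficients is 195 + 1 = 196.

196


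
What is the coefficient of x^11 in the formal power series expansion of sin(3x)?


The Maclaurin series is sin(t) = sum_{k>=0} (-1)^k t^(2k+1) / (2k+1)!, so substituting t = 3x, only odd powers of x are nonzero, with coefficient of x^(2k+1) equal to (-1)^k 3^(2k+1) / (2k+1)!.
Write 11 = 2*5 + 1, giving the coefficient (-1)^5 * 3^11 / 11! = -177147/39916800 = -2187/492800.

-2187/492800


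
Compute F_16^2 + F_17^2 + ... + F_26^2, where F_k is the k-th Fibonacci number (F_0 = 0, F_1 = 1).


There is a standard identity sum_{k=0}^{N} F_k^2 = F_N * F_{N+1} (proved inductively from the telescoping relation F_k^2 = F_k F_{k+1} - F_{k-1} F_k). Then
sum_{k=16}^{26} F_k^2 = F_26 F_27 - F_15 F_16.
Computing: F_26 = 121393, F_27 = 196418, F_15 = 610, F_16 = 987.
Sum = 121393 * 196418 - 610 * 987 = 23843168204.

23843168204


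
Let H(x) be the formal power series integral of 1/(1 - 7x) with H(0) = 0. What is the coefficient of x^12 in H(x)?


1/(1 - 7x) = sum_{k>=0} 7^k x^k. Integrating termwise with H(0) = 0:
H(x) = sum_{k>=0} 7^k x^(k+1) / (k+1) = sum_{m>=1} 7^(m-1) x^m / m.
For m = 12: 7^11/12 = 1977326743/12 = 1977326743/12.

1977326743/12


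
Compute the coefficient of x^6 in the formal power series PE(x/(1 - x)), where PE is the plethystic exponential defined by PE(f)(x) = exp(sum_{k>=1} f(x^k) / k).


For f(x) = x/(1 - x) we have
sum_{k>=1} f(x^k) / k = sum_{k>=1} (1/k) * x^k / (1 - x^k) = sum_{k, m >= 1} x^(k m) / k,
which after exponentiating simplifies to
PE(x/(1 - x)) = prod_{k>=1} 1 / (1 - x^k).
This is the generating function for the partition function p(n), so the coefficient of x^6 is p(6).
Computing p(6) by dynamic programming over parts 1, 2, ..., 6: p(6) = 11.

11


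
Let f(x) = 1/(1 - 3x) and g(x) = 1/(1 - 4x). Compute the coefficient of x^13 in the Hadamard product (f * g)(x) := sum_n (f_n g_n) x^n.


f has coefficients f_k = 3^k and g has coefficients g_k = 4^k, so the Hadamard product has coefficient (f*g)_k = 3^k * 4^k = 12^k.
For k = 13: 12^13 = 106993205379072.

106993205379072


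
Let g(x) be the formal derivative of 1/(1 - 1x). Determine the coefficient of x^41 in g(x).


Differentiate termwise: d/dx sum_{k>=0} 1^k x^k = sum_{k>=1} k 1^k x^(k-1) = sum_{j>=0} (j+1) 1^(j+1) x^j.
Equivalently, d/dx [1/(1 - 1x)] = 1/(1 - 1x)^2.
For j = 41: 42 * 1^42 = 42 * 1 = 42.

42


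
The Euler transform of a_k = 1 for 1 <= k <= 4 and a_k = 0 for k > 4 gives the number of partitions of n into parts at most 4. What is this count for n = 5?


Partitions of 5 into parts at most 4:
Using generating function (1-x)^(-1)(1-x^2)^(-1)...(1-x^4)^(-1),
the coefficient of x^5 = 6

6


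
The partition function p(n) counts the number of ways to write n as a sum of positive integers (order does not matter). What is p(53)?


Using the generating function prod_{k>=1} 1/(1-x^k), we compute p(53).
By dynamic programming over parts 1 through 53:
p(53) = 329931

329931


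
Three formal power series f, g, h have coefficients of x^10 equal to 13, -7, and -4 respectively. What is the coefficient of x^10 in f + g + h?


Series addition is componentwise:
13 + -7 + -4
= 2

2


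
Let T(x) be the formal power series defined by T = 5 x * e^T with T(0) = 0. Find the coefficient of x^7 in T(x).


Apply the Lagrange inversion formula: if T = 5 x * phi(T) with phi(t) = e^t, then
[x^n] T = 5^n * (1/n) [t^(n-1)] phi(t)^n = 5^n * (1/n) [t^(n-1)] e^(n t) = 5^n * (1/n) * n^(n-1) / (n-1)! = 5^n * n^(n-1) / n!.
When c = 1 this is the Cayley count of rooted labeled trees on n vertices, divided by n!.
For n = 7: 5^7 * 7^6 / 7! = 78125 * 117649/5040 = 262609375/144.

262609375/144


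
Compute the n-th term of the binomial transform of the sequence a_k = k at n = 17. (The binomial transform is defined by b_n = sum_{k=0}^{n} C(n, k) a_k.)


With a_k = k, b_n = sum_{k=0}^{n} C(n, k) k. Using k * C(n, k) = n * C(n-1, k-1) gives b_n = n * sum_{k>=1} C(n-1, k-1) = n * 2^(n-1).
For n = 17: 17 * 2^16 = 17 * 65536 = 1114112.

1114112


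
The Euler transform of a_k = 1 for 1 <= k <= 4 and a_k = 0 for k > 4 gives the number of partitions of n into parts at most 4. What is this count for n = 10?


Partitions of 10 into parts at most 4:
Using generating function (1-x)^(-1)(1-x^2)^(-1)...(1-x^4)^(-1),
the coefficient of x^10 = 23

23


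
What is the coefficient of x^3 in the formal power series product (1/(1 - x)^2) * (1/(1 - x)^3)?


Combine the factors: (1/(1 - x)^2) * (1/(1 - x)^3) = 1/(1 - x)^5.
Then use 1/(1 - x)^r = sum_{k>=0} C(k + r - 1, r - 1) x^k with r = 5 and k = 3:
C(7, 4) = 35.

35


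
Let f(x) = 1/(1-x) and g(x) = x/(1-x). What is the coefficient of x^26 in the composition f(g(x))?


First simplify the composition: f(g(x)) = 1/(1 - x/(1-x)) = (1-x)/((1-x) - x) = (1-x)/(1-2x).
Now extract the coefficient. Write (1-x)/(1-2x) = 1/(1-2x) - x/(1-2x).
The coefficient of x^n in 1/(1-2x) is 2^n, and in x/(1-2x) is 2^(n-1) (for n >= 1).
So the coefficient of x^26 is 2^26 - 2^25 = 67108864 - 33554432 = 33554432.

33554432


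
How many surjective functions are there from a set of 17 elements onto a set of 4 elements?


By inclusion-exclusion on which target elements are missed, the number of surjections from an n-set onto a k-set is
surj(n, k) = sum_{j=0}^{k} (-1)^j C(k, j) (k - j)^n.
Equivalently surj(n, k) = k! * S(n, k), where S(n, k) is the Stirling number of the second kind.
For n = 17, k = 4:
S(17, 4) = 694337290, so
surj = 4! * 694337290 = 24 * 694337290 = 16664094960.

16664094960


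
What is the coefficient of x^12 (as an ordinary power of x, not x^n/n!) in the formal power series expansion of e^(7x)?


The exponential series is e^y = sum_{k>=0} y^k / k!. Substituting y = 7x gives
e^(7x) = sum_{k>=0} 7^k x^k / k!.
So the coefficient of x^n is a^n/n! with a = 7, n = 12:
7^12 / 12! = 13841287201/479001600 = 1977326743/68428800

1977326743/68428800


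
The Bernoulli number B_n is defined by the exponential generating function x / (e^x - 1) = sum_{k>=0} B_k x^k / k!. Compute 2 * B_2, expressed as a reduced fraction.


Bernoulli numbers can also be computed recursively via B_0 = 1 and sum_{j=0}^{m} C(m+1, j) B_j = 0 for m >= 1. Odd-index Bernoulli numbers vanish for k >= 3.
Computing B_2 = 1/6, so 2 * B_2 = 2 * 1/6 = 1/3.

1/3


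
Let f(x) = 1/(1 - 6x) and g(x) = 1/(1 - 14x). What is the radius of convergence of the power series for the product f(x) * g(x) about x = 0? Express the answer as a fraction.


The radius of 1/(1 - 6x) is 1/6 (nearest singularity at x = 1/6), and the radius of 1/(1 - 14x) is 1/14.
The product f(x)*g(x) = 1/((1 - 6x)(1 - 14x)) has singularities at both 1/6 and 1/14, so its radius of convergence is the distance to the nearest one:
min(1/6, 1/14) = 1/14.

1/14


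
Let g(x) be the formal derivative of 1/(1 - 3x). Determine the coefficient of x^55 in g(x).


Differentiate termwise: d/dx sum_{k>=0} 3^k x^k = sum_{k>=1} k 3^k x^(k-1) = sum_{j>=0} (j+1) 3^(j+1) x^j.
Equivalently, d/dx [1/(1 - 3x)] = 3/(1 - 3x)^2.
For j = 55: 56 * 3^56 = 56 * 523347633027360537213511521 = 29307467449532190083956645176.

29307467449532190083956645176


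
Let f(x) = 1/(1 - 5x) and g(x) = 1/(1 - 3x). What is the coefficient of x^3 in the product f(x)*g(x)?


The coefficient of x^n in f*g is the Cauchy product: sum_{k=0}^{n} a^k * b^(n-k).
With a=5, b=3, n=3:
sum_{k=0}^{3} 5^k * 3^(3-k)
= 272

272


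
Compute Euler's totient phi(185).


phi(n) counts integers in [1, n] coprime to n. Using the multiplicative formula phi(n) = n * prod_{p | n} (1 - 1/p):
185 = 5 * 37, so
phi(185) = 185 * (1 - 1/5) * (1 - 1/37) = 144.

144


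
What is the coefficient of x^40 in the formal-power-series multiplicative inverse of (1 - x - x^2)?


Let the inverse be f(x) = sum_{k>=0} a_k x^k. From f(x) * (1 - x - x^2) = 1 and matching coefficients:
 x^0: a_0 = 1.
 x^1: a_1 - a_0 = 0, so a_1 = 1.
 x^k (k >= 2): a_k - a_{k-1} - a_{k-2} = 0, i.e. a_k = a_{k-1} + a_{k-2}.
This is the Fibonacci-type recurrence shifted so that a_0 = a_1 = 1.
Iterating: a_0=1, a_1=1, a_2=2, a_3=3, a_4=5, a_5=8, a_6=13, a_7=21, a_8=34, a_9=55, ...
a_40 = 165580141.

165580141


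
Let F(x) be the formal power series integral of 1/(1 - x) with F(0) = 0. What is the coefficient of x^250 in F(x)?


1/(1 - x) = sum_{k>=0} x^k. Integrating termwise and using F(0) = 0 gives
F(x) = sum_{k>=0} x^(k+1) / (k+1) = sum_{m>=1} x^m / m = -ln(1 - x).
So the coefficient of x^250 is 1/250 = 1/250.

1/250


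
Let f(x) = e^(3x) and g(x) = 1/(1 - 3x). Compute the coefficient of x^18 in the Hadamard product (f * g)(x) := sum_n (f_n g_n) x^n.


Expanding: f_k = 3^k/k! (from e^(3x)) and g_k = 3^k (from 1/(1 - 3x)). So the Hadamard coefficient (f * g)_k = 3^k 3^k / k! = (9)^k / k!.
For k = 18: 9^18/18! = 150094635296999121/6402373705728000 = 22876792454961/975822848000.

22876792454961/975822848000
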